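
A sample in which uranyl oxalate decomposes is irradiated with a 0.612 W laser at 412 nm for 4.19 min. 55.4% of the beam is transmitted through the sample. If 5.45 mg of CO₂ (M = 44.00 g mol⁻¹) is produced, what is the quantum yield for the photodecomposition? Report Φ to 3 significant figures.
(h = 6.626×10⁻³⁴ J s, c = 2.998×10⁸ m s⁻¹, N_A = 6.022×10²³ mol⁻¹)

Φ = 0.524

Product: 5.45 mg / 44.00 g mol⁻¹ = 1.239×10⁻⁴ mol.
Photon energy at 412 nm: hc/λ = (6.626×10⁻³⁴)(2.998×10⁸)/(412×10⁻⁹) = 4.822×10⁻¹⁹ J.
Energy delivered: (0.612 W)(251.4 s) = 153.9 J.
Photons incident: 153.9 / 4.822×10⁻¹⁹ = 3.192×10²⁰, i.e. 3.192×10²⁰/6.022×10²³ = 5.301×10⁻⁴ mol.
Fraction absorbed: 1 − 55.4/100 = 0.4460.
Photons absorbed: 0.4460 × 5.301×10⁻⁴ = 2.364×10⁻⁴ mol.
Φ = 1.239×10⁻⁴ mol / 2.364×10⁻⁴ mol photons = 0.524.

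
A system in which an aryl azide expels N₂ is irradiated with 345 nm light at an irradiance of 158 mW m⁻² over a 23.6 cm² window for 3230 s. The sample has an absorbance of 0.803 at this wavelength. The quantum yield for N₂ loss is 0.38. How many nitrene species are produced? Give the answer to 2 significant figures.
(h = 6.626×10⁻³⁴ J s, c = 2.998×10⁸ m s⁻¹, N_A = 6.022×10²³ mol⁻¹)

6.7×10¹⁷ species

Photon energy at 345 nm: hc/λ = (6.626×10⁻³⁴)(2.998×10⁸)/(345×10⁻⁹) = 5.758×10⁻¹⁹ J.
Energy delivered: (158 mW m⁻²)(23.6×10⁻⁴ m²)(3230 s) = 1.204 J.
Photons incident: 1.204 / 5.758×10⁻¹⁹ = 2.091×10¹⁸, i.e. 2.091×10¹⁸/6.022×10²³ = 3.472×10⁻⁶ mol.
Fraction absorbed: 1 − 10^(−0.803) = 0.8426.
Photons absorbed: 0.8426 × 3.472×10⁻⁶ = 2.926×10⁻⁶ mol.
Product: Φ × n_abs = 0.38 × 2.926×10⁻⁶ = 1.112×10⁻⁶ mol.
As a count: 1.112×10⁻⁶ × 6.022×10²³ = 6.7×10¹⁷.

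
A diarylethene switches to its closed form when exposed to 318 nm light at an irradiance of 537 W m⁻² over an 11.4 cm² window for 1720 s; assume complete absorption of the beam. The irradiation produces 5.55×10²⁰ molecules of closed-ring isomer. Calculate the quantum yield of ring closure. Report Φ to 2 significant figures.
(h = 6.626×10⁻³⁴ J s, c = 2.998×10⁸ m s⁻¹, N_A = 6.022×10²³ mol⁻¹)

Φ = 0.33

Product: 5.55×10²⁰ / 6.022×10²³ = 9.216×10⁻⁴ mol.
Photon energy at 318 nm: hc/λ = (6.626×10⁻³⁴)(2.998×10⁸)/(318×10⁻⁹) = 6.247×10⁻¹⁹ J.
Energy delivered: (537 W m⁻²)(11.4×10⁻⁴ m²)(1720 s) = 1053 J.
Photons incident: 1053 / 6.247×10⁻¹⁹ = 1.686×10²¹, i.e. 1.686×10²¹/6.022×10²³ = 0.002800 mol.
Φ = 9.216×10⁻⁴ mol / 0.002800 mol photons = 0.33.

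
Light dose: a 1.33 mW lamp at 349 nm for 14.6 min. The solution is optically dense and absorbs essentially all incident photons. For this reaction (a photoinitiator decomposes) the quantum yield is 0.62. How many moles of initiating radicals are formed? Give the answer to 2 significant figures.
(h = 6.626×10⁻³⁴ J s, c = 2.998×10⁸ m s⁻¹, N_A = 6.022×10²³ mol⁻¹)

2.1×10⁻⁶ mol

Photon energy at 349 nm: hc/λ = (6.626×10⁻³⁴)(2.998×10⁸)/(349×10⁻⁹) = 5.692×10⁻¹⁹ J.
Energy delivered: (1.33 mW)(876 s) = 1.165 J.
Photons incident: 1.165 / 5.692×10⁻¹⁹ = 2.047×10¹⁸, i.e. 2.047×10¹⁸/6.022×10²³ = 3.399×10⁻⁶ mol.
Product: Φ × n_abs = 0.62 × 3.399×10⁻⁶ = 2.107×10⁻⁶ mol.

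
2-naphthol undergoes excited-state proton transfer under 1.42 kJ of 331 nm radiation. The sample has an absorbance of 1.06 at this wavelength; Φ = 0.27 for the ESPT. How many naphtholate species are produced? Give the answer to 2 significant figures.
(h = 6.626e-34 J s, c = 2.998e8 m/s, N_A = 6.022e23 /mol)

Photon energy at 331 nm: hc/λ = (6.626e-34)(2.998e8)/(331e-9) = 6.001e-19 J.
Incident energy: 1.42 kJ = 1420 J.
Photons incident: 1420 / 6.001e-19 = 2.366e21, i.e. 2.366e21/6.022e23 = 0.003929 mol.
Fraction absorbed: 1 − 10^(−1.06) = 0.9129.
Photons absorbed: 0.9129 × 0.003929 = 0.003587 mol.
Product: Φ × n_abs = 0.27 × 0.003587 = 9.685e-4 mol.
As a count: 9.685e-4 × 6.022e23 = 5.8e20.

5.8e20 species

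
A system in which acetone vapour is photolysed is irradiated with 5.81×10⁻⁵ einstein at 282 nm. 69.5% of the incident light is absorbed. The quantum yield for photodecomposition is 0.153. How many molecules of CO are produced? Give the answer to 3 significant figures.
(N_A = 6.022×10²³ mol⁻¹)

3.72×10¹⁸ molecules

Photons absorbed: 0.695 × 5.81×10⁻⁵ = 4.038×10⁻⁵ mol.
Product: Φ × n_abs = 0.153 × 4.038×10⁻⁵ = 6.178×10⁻⁶ mol.
As a count: 6.178×10⁻⁶ × 6.022×10²³ = 3.72×10¹⁸.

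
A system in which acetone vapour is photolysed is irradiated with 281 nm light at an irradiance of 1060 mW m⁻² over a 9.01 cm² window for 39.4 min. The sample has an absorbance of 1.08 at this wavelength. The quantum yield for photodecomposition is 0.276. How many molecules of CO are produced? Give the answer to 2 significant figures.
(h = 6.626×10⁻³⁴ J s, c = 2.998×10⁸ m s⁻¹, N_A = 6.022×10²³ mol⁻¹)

8.1×10¹⁷ molecules

Photon energy at 281 nm: hc/λ = (6.626×10⁻³⁴)(2.998×10⁸)/(281×10⁻⁹) = 7.069×10⁻¹⁹ J.
Energy delivered: (1060 mW m⁻²)(9.01×10⁻⁴ m²)(2364 s) = 2.258 J.
Photons incident: 2.258 / 7.069×10⁻¹⁹ = 3.194×10¹⁸, i.e. 3.194×10¹⁸/6.022×10²³ = 5.304×10⁻⁶ mol.
Fraction absorbed: 1 − 10^(−1.08) = 0.9168.
Photons absorbed: 0.9168 × 5.304×10⁻⁶ = 4.863×10⁻⁶ mol.
Product: Φ × n_abs = 0.276 × 4.863×10⁻⁶ = 1.342×10⁻⁶ mol.
As a count: 1.342×10⁻⁶ × 6.022×10²³ = 8.1×10¹⁷.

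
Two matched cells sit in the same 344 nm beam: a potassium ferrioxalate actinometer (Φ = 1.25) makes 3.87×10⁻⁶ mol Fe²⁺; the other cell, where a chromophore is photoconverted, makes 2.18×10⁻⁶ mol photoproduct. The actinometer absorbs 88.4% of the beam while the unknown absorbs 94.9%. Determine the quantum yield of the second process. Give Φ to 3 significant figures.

Φ = 0.656

Photons absorbed by the actinometer: 3.87×10⁻⁶ / 1.25 = 3.096×10⁻⁶ mol.
Incident flux: 3.096×10⁻⁶ / 0.884 = 3.502×10⁻⁶ einstein.
Absorbed by unknown: 0.949 × 3.502×10⁻⁶ = 3.323×10⁻⁶ mol.
Φ(unknown) = 2.18×10⁻⁶ / 3.323×10⁻⁶ = 0.656.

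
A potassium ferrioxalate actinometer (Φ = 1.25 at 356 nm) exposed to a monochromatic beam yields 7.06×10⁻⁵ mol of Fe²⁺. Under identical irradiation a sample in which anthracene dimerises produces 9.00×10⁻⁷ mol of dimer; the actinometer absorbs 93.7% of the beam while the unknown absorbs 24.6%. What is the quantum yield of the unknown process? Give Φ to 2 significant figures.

Photons absorbed by the actinometer: 7.06×10⁻⁵ / 1.25 = 5.648×10⁻⁵ mol.
Incident flux: 5.648×10⁻⁵ / 0.937 = 6.028×10⁻⁵ einstein.
Absorbed by unknown: 0.246 × 6.028×10⁻⁵ = 1.483×10⁻⁵ mol.
Φ(unknown) = 9.00×10⁻⁷ / 1.483×10⁻⁵ = 0.061.

Φ = 0.061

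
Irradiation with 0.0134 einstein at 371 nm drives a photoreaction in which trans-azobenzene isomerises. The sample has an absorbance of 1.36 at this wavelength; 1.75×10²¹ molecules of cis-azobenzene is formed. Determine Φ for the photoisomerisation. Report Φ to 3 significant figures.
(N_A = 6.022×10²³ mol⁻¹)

Product: 1.75×10²¹ / 6.022×10²³ = 0.002906 mol.
Fraction absorbed: 1 − 10^(−1.36) = 0.9563.
Photons absorbed: 0.9563 × 0.0134 = 0.01281 mol.
Φ = 0.002906 mol / 0.01281 mol photons = 0.227.

Φ = 0.227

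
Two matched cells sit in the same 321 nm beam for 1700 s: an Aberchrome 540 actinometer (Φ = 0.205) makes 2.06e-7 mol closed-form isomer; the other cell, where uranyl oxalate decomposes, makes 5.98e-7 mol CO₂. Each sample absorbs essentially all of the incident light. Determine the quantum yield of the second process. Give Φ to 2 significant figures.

Φ = 0.60

Photons absorbed by the actinometer: 2.06e-7 / 0.205 = 1.005e-6 mol.
Φ(unknown) = 5.98e-7 / 1.005e-6 = 0.60.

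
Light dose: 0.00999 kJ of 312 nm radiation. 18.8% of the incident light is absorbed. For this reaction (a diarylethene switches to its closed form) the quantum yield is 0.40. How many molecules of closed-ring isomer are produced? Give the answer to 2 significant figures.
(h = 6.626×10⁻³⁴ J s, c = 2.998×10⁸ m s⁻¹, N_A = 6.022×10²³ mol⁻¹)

Photon energy at 312 nm: hc/λ = (6.626×10⁻³⁴)(2.998×10⁸)/(312×10⁻⁹) = 6.367×10⁻¹⁹ J.
Incident energy: 0.00999 kJ = 9.99 J.
Photons incident: 9.99 / 6.367×10⁻¹⁹ = 1.569×10¹⁹, i.e. 1.569×10¹⁹/6.022×10²³ = 2.605×10⁻⁵ mol.
Photons absorbed: 0.188 × 2.605×10⁻⁵ = 4.897×10⁻⁶ mol.
Product: Φ × n_abs = 0.40 × 4.897×10⁻⁶ = 1.959×10⁻⁶ mol.
As a count: 1.959×10⁻⁶ × 6.022×10²³ = 1.2×10¹⁸.

1.2×10¹⁸ molecules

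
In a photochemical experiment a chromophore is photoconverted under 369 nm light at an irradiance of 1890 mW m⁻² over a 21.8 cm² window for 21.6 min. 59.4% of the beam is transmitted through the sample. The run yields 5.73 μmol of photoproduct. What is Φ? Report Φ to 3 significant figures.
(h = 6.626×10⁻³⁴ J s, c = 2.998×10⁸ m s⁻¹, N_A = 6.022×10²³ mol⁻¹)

Φ = 0.857

Product: 5.73 μmol = 5.73×10⁻⁶ mol.
Photon energy at 369 nm: hc/λ = (6.626×10⁻³⁴)(2.998×10⁸)/(369×10⁻⁹) = 5.383×10⁻¹⁹ J.
Energy delivered: (1890 mW m⁻²)(21.8×10⁻⁴ m²)(1296 s) = 5.340 J.
Photons incident: 5.340 / 5.383×10⁻¹⁹ = 9.920×10¹⁸, i.e. 9.920×10¹⁸/6.022×10²³ = 1.647×10⁻⁵ mol.
Fraction absorbed: 1 − 59.4/100 = 0.4060.
Photons absorbed: 0.4060 × 1.647×10⁻⁵ = 6.687×10⁻⁶ mol.
Φ = 5.73×10⁻⁶ mol / 6.687×10⁻⁶ mol photons = 0.857.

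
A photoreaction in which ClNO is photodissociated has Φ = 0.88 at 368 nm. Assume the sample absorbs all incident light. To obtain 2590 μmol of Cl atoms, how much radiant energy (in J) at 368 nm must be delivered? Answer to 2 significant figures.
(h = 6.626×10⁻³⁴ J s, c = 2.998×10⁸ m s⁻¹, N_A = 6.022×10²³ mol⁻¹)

Product: 2590 μmol = 0.00259 mol.
Photons that must be absorbed: 0.00259 / 0.88 = 0.002943 mol.
Photon energy: hc/λ = 5.398×10⁻¹⁹ J; per mole, 3.251×10⁵ J mol⁻¹.
Energy required: 0.002943 × 3.251×10⁵ = 960 J.

960 J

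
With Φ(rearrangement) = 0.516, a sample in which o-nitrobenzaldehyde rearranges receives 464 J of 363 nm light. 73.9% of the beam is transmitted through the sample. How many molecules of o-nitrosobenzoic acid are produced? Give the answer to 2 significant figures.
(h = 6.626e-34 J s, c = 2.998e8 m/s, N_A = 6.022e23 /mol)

1.1e20 molecules

Photon energy at 363 nm: hc/λ = (6.626e-34)(2.998e8)/(363e-9) = 5.472e-19 J.
Photons incident: 464 / 5.472e-19 = 8.480e20, i.e. 8.480e20/6.022e23 = 0.001408 mol.
Fraction absorbed: 1 − 73.9/100 = 0.2610.
Photons absorbed: 0.2610 × 0.001408 = 3.675e-4 mol.
Product: Φ × n_abs = 0.516 × 3.675e-4 = 1.896e-4 mol.
As a count: 1.896e-4 × 6.022e23 = 1.1e20.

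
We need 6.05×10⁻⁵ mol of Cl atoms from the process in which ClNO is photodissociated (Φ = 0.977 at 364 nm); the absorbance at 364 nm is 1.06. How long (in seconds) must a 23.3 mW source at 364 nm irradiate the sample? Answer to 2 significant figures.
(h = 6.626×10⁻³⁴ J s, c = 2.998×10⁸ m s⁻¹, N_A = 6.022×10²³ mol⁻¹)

t ≈ 960 s

Photons that must be absorbed: 6.05×10⁻⁵ / 0.977 = 6.192×10⁻⁵ mol.
Fraction absorbed: 1 − 10^(−1.06) = 0.9129.
Incident photons needed: 6.192×10⁻⁵ / 0.9129 = 6.783×10⁻⁵ mol.
Photon energy: hc/λ = 5.457×10⁻¹⁹ J; per mole, 3.286×10⁵ J mol⁻¹.
Energy required: 6.783×10⁻⁵ × 3.286×10⁵ = 22.29 J.
Time: 22.29 J / 0.0233 W = 960 s.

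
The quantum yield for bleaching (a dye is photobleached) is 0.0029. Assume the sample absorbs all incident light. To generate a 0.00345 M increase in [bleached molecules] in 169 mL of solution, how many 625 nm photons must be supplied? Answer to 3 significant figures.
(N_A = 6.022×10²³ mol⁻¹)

1.21×10²³ photons

Product: (0.00345 M)(0.169 L) = 5.831×10⁻⁴ mol.
Photons that must be absorbed: 5.831×10⁻⁴ / 0.0029 = 0.2011 mol.
Photon count: 0.2011 × 6.022×10²³ = 1.21×10²³.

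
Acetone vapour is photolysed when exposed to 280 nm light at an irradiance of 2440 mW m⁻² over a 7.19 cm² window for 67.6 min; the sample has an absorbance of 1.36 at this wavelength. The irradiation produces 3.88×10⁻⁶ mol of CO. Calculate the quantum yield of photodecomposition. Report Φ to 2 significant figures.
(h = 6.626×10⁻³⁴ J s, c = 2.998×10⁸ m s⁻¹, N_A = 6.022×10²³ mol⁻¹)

Φ = 0.24

Photon energy at 280 nm: hc/λ = (6.626×10⁻³⁴)(2.998×10⁸)/(280×10⁻⁹) = 7.095×10⁻¹⁹ J.
Energy delivered: (2440 mW m⁻²)(7.19×10⁻⁴ m²)(4056 s) = 7.116 J.
Photons incident: 7.116 / 7.095×10⁻¹⁹ = 1.003×10¹⁹, i.e. 1.003×10¹⁹/6.022×10²³ = 1.666×10⁻⁵ mol.
Fraction absorbed: 1 − 10^(−1.36) = 0.9563.
Photons absorbed: 0.9563 × 1.666×10⁻⁵ = 1.593×10⁻⁵ mol.
Φ = 3.88×10⁻⁶ mol / 1.593×10⁻⁵ mol photons = 0.24.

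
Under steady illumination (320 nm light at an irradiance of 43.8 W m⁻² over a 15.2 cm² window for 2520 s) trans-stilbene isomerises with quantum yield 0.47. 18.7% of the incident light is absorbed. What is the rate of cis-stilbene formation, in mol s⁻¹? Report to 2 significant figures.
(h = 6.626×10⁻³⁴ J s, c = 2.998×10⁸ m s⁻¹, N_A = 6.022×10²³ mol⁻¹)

Photon energy at 320 nm: hc/λ = (6.626×10⁻³⁴)(2.998×10⁸)/(320×10⁻⁹) = 6.208×10⁻¹⁹ J.
Energy delivered: (43.8 W m⁻²)(15.2×10⁻⁴ m²)(2520 s) = 167.8 J.
Photons incident: 167.8 / 6.208×10⁻¹⁹ = 2.703×10²⁰, i.e. 2.703×10²⁰/6.022×10²³ = 4.489×10⁻⁴ mol.
Photons absorbed: 0.187 × 4.489×10⁻⁴ = 8.394×10⁻⁵ mol.
Product formed: 0.47 × 8.394×10⁻⁵ = 3.945×10⁻⁵ mol.
Rate: 3.945×10⁻⁵ / 2520 s = 1.6×10⁻⁸ mol s⁻¹.

1.6×10⁻⁸ mol s⁻¹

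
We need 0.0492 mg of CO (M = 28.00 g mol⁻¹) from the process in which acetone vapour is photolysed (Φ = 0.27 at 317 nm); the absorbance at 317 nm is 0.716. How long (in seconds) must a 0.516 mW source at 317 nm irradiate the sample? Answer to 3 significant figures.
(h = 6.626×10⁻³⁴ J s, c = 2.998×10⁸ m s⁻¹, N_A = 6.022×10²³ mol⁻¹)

Product: 0.0492 mg / 28.00 g mol⁻¹ = 1.757×10⁻⁶ mol.
Photons that must be absorbed: 1.757×10⁻⁶ / 0.27 = 6.507×10⁻⁶ mol.
Fraction absorbed: 1 − 10^(−0.716) = 0.8077.
Incident photons needed: 6.507×10⁻⁶ / 0.8077 = 8.056×10⁻⁶ mol.
Photon energy: hc/λ = 6.266×10⁻¹⁹ J; per mole, 3.773×10⁵ J mol⁻¹.
Energy required: 8.056×10⁻⁶ × 3.773×10⁵ = 3.040 J.
Time: 3.040 J / 0.000516 W = 5890 s.

t ≈ 5890 s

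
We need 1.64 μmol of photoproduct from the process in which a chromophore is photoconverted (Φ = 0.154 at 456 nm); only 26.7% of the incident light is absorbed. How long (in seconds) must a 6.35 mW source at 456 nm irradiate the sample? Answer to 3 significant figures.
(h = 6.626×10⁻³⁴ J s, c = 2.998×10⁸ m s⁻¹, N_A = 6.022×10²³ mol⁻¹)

t ≈ 1650 s

Product: 1.64 μmol = 1.64×10⁻⁶ mol.
Photons that must be absorbed: 1.64×10⁻⁶ / 0.154 = 1.065×10⁻⁵ mol.
Incident photons needed: 1.065×10⁻⁵ / 0.267 = 3.989×10⁻⁵ mol.
Photon energy: hc/λ = 4.356×10⁻¹⁹ J; per mole, 2.623×10⁵ J mol⁻¹.
Energy required: 3.989×10⁻⁵ × 2.623×10⁵ = 10.46 J.
Time: 10.46 J / 0.00635 W = 1650 s.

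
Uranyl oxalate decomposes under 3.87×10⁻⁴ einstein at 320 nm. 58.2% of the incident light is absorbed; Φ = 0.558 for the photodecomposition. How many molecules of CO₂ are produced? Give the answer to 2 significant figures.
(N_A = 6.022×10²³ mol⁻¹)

Photons absorbed: 0.582 × 3.87×10⁻⁴ = 2.252×10⁻⁴ mol.
Product: Φ × n_abs = 0.558 × 2.252×10⁻⁴ = 1.257×10⁻⁴ mol.
As a count: 1.257×10⁻⁴ × 6.022×10²³ = 7.6×10¹⁹.

7.6×10¹⁹ molecules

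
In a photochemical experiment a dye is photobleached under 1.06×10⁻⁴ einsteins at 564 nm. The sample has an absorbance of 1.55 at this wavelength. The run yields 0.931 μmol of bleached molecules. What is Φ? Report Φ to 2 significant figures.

Product: 0.931 μmol = 9.31×10⁻⁷ mol.
Fraction absorbed: 1 − 10^(−1.55) = 0.9718.
Photons absorbed: 0.9718 × 1.06×10⁻⁴ = 1.030×10⁻⁴ mol.
Φ = 9.31×10⁻⁷ mol / 1.030×10⁻⁴ mol photons = 0.0090.

Φ = 0.0090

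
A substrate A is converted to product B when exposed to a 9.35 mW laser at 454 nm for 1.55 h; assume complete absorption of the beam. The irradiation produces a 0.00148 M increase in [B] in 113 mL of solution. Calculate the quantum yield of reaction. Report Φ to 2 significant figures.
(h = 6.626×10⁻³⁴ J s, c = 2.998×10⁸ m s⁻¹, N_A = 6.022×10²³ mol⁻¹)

Product: (0.00148 M)(0.113 L) = 1.672×10⁻⁴ mol.
Photon energy at 454 nm: hc/λ = (6.626×10⁻³⁴)(2.998×10⁸)/(454×10⁻⁹) = 4.375×10⁻¹⁹ J.
Energy delivered: (9.35 mW)(5580 s) = 52.17 J.
Photons incident: 52.17 / 4.375×10⁻¹⁹ = 1.192×10²⁰, i.e. 1.192×10²⁰/6.022×10²³ = 1.979×10⁻⁴ mol.
Φ = 1.672×10⁻⁴ mol / 1.979×10⁻⁴ mol photons = 0.84.

Φ = 0.84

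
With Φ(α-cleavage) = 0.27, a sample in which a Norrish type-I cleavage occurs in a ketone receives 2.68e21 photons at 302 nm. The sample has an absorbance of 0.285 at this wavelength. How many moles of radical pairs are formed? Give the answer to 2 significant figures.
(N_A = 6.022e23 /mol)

5.8e-4 mol

Moles of photons: 2.68e21 / 6.022e23 = 0.004450 mol.
Fraction absorbed: 1 − 10^(−0.285) = 0.4812.
Photons absorbed: 0.4812 × 0.004450 = 0.002141 mol.
Product: Φ × n_abs = 0.27 × 0.002141 = 5.781e-4 mol.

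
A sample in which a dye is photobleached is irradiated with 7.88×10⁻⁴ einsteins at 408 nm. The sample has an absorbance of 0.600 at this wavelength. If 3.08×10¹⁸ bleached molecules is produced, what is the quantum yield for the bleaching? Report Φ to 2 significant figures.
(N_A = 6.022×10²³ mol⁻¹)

Product: 3.08×10¹⁸ / 6.022×10²³ = 5.115×10⁻⁶ mol.
Fraction absorbed: 1 − 10^(−0.600) = 0.7488.
Photons absorbed: 0.7488 × 7.88×10⁻⁴ = 5.901×10⁻⁴ mol.
Φ = 5.115×10⁻⁶ mol / 5.901×10⁻⁴ mol photons = 0.0087.

Φ = 0.0087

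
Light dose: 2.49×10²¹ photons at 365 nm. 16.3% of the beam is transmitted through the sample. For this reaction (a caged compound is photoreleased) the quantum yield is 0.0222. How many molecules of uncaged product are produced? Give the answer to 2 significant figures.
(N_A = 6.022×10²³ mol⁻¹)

Moles of photons: 2.49×10²¹ / 6.022×10²³ = 0.004135 mol.
Fraction absorbed: 1 − 16.3/100 = 0.8370.
Photons absorbed: 0.8370 × 0.004135 = 0.003461 mol.
Product: Φ × n_abs = 0.0222 × 0.003461 = 7.683×10⁻⁵ mol.
As a count: 7.683×10⁻⁵ × 6.022×10²³ = 4.6×10¹⁹.

4.6×10¹⁹ molecules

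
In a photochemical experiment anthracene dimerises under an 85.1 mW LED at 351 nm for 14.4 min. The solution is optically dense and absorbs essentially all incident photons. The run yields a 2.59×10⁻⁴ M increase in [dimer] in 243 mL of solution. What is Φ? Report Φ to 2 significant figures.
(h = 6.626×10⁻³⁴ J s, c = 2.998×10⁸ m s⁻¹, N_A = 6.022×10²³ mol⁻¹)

Φ = 0.29

Product: (2.59×10⁻⁴ M)(0.243 L) = 6.294×10⁻⁵ mol.
Photon energy at 351 nm: hc/λ = (6.626×10⁻³⁴)(2.998×10⁸)/(351×10⁻⁹) = 5.659×10⁻¹⁹ J.
Energy delivered: (85.1 mW)(864 s) = 73.53 J.
Photons incident: 73.53 / 5.659×10⁻¹⁹ = 1.299×10²⁰, i.e. 1.299×10²⁰/6.022×10²³ = 2.157×10⁻⁴ mol.
Φ = 6.294×10⁻⁵ mol / 2.157×10⁻⁴ mol photons = 0.29.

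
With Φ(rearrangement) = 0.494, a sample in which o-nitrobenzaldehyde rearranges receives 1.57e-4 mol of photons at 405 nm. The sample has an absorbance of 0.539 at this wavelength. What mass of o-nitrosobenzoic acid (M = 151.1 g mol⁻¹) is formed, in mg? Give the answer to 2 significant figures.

Fraction absorbed: 1 − 10^(−0.539) = 0.7109.
Photons absorbed: 0.7109 × 1.57e-4 = 1.116e-4 mol.
Product: Φ × n_abs = 0.494 × 1.116e-4 = 5.513e-5 mol.
Mass: 5.513e-5 × 151.1 = 0.008330 g = 8.3 mg.

8.3 mg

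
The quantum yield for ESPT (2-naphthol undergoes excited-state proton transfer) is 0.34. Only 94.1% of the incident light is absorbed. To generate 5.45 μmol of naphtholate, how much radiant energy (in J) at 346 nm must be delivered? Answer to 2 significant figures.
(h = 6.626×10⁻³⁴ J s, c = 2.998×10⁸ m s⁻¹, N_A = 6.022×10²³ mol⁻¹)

Product: 5.45 μmol = 5.45×10⁻⁶ mol.
Photons that must be absorbed: 5.45×10⁻⁶ / 0.34 = 1.603×10⁻⁵ mol.
Incident photons needed: 1.603×10⁻⁵ / 0.941 = 1.704×10⁻⁵ mol.
Photon energy: hc/λ = 5.741×10⁻¹⁹ J; per mole, 3.457×10⁵ J mol⁻¹.
Energy required: 1.704×10⁻⁵ × 3.457×10⁵ = 5.9 J.

5.9 J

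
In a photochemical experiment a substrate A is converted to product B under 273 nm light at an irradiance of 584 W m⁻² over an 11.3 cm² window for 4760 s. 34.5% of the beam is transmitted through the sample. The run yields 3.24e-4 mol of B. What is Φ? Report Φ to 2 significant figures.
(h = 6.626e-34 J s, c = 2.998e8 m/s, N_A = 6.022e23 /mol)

Φ = 0.069

Photon energy at 273 nm: hc/λ = (6.626e-34)(2.998e8)/(273e-9) = 7.276e-19 J.
Energy delivered: (584 W m⁻²)(11.3e-4 m²)(4760 s) = 3141 J.
Photons incident: 3141 / 7.276e-19 = 4.317e21, i.e. 4.317e21/6.022e23 = 0.007169 mol.
Fraction absorbed: 1 − 34.5/100 = 0.6550.
Photons absorbed: 0.6550 × 0.007169 = 0.004696 mol.
Φ = 3.24e-4 mol / 0.004696 mol photons = 0.069.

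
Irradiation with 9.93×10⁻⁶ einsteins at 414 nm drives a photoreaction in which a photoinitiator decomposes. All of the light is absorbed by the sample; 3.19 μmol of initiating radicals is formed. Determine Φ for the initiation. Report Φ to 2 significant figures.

Product: 3.19 μmol = 3.19×10⁻⁶ mol.
Φ = 3.19×10⁻⁶ mol / 9.93×10⁻⁶ mol photons = 0.32.

Φ = 0.32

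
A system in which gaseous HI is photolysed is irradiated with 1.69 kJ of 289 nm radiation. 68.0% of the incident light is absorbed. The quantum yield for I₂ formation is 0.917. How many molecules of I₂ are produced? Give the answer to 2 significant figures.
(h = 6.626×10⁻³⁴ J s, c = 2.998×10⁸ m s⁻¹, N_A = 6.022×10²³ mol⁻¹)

Photon energy at 289 nm: hc/λ = (6.626×10⁻³⁴)(2.998×10⁸)/(289×10⁻⁹) = 6.874×10⁻¹⁹ J.
Incident energy: 1.69 kJ = 1690 J.
Photons incident: 1690 / 6.874×10⁻¹⁹ = 2.459×10²¹, i.e. 2.459×10²¹/6.022×10²³ = 0.004083 mol.
Photons absorbed: 0.680 × 0.004083 = 0.002776 mol.
Product: Φ × n_abs = 0.917 × 0.002776 = 0.002546 mol.
As a count: 0.002546 × 6.022×10²³ = 1.5×10²¹.

1.5×10²¹ molecules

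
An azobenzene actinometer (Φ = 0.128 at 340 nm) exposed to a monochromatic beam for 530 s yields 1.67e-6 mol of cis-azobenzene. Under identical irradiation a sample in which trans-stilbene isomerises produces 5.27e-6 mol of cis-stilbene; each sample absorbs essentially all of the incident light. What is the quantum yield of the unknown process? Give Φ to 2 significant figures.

Photons absorbed by the actinometer: 1.67e-6 / 0.128 = 1.305e-5 mol.
Φ(unknown) = 5.27e-6 / 1.305e-5 = 0.40.

Φ = 0.40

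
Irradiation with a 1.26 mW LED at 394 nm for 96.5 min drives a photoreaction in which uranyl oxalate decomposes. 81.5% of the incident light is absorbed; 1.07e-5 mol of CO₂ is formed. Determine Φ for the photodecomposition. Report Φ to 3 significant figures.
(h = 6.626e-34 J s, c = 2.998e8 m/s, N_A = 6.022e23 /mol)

Photon energy at 394 nm: hc/λ = (6.626e-34)(2.998e8)/(394e-9) = 5.042e-19 J.
Energy delivered: (1.26 mW)(5790 s) = 7.295 J.
Photons incident: 7.295 / 5.042e-19 = 1.447e19, i.e. 1.447e19/6.022e23 = 2.403e-5 mol.
Photons absorbed: 0.815 × 2.403e-5 = 1.958e-5 mol.
Φ = 1.07e-5 mol / 1.958e-5 mol photons = 0.546.

Φ = 0.546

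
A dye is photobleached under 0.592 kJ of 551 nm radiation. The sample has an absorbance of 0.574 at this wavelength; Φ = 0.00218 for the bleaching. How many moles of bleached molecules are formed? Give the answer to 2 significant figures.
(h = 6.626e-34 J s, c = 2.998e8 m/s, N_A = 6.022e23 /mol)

4.4e-6 mol

Photon energy at 551 nm: hc/λ = (6.626e-34)(2.998e8)/(551e-9) = 3.605e-19 J.
Incident energy: 0.592 kJ = 592 J.
Photons incident: 592 / 3.605e-19 = 1.642e21, i.e. 1.642e21/6.022e23 = 0.002727 mol.
Fraction absorbed: 1 − 10^(−0.574) = 0.7333.
Photons absorbed: 0.7333 × 0.002727 = 0.002000 mol.
Product: Φ × n_abs = 0.00218 × 0.002000 = 4.360e-6 mol.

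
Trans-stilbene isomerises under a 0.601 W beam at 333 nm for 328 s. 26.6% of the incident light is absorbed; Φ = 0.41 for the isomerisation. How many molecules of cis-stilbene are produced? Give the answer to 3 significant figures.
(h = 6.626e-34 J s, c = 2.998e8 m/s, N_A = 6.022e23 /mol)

3.60e19 molecules

Photon energy at 333 nm: hc/λ = (6.626e-34)(2.998e8)/(333e-9) = 5.965e-19 J.
Energy delivered: (0.601 W)(328 s) = 197.1 J.
Photons incident: 197.1 / 5.965e-19 = 3.304e20, i.e. 3.304e20/6.022e23 = 5.487e-4 mol.
Photons absorbed: 0.266 × 5.487e-4 = 1.460e-4 mol.
Product: Φ × n_abs = 0.41 × 1.460e-4 = 5.986e-5 mol.
As a count: 5.986e-5 × 6.022e23 = 3.60e19.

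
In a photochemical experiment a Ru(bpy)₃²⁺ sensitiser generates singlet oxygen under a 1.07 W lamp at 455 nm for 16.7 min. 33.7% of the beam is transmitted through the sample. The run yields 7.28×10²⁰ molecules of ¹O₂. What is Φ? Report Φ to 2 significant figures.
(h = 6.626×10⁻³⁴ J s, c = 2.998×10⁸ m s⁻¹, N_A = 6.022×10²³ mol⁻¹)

Product: 7.28×10²⁰ / 6.022×10²³ = 0.001209 mol.
Photon energy at 455 nm: hc/λ = (6.626×10⁻³⁴)(2.998×10⁸)/(455×10⁻⁹) = 4.366×10⁻¹⁹ J.
Energy delivered: (1.07 W)(1002 s) = 1072 J.
Photons incident: 1072 / 4.366×10⁻¹⁹ = 2.455×10²¹, i.e. 2.455×10²¹/6.022×10²³ = 0.004077 mol.
Fraction absorbed: 1 − 33.7/100 = 0.6630.
Photons absorbed: 0.6630 × 0.004077 = 0.002703 mol.
Φ = 0.001209 mol / 0.002703 mol photons = 0.45.

Φ = 0.45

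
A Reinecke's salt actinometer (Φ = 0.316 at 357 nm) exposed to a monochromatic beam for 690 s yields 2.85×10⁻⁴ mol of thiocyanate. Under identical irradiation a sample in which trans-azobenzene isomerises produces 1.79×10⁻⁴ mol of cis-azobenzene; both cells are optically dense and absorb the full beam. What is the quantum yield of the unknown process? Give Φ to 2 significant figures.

Φ = 0.20

Photons absorbed by the actinometer: 2.85×10⁻⁴ / 0.316 = 9.019×10⁻⁴ mol.
Φ(unknown) = 1.79×10⁻⁴ / 9.019×10⁻⁴ = 0.20.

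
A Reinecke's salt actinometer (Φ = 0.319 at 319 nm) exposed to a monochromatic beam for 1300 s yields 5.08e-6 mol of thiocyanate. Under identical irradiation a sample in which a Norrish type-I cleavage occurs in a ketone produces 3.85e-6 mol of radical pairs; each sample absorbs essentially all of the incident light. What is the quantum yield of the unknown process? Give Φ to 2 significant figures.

Photons absorbed by the actinometer: 5.08e-6 / 0.319 = 1.592e-5 mol.
Φ(unknown) = 3.85e-6 / 1.592e-5 = 0.24.

Φ = 0.24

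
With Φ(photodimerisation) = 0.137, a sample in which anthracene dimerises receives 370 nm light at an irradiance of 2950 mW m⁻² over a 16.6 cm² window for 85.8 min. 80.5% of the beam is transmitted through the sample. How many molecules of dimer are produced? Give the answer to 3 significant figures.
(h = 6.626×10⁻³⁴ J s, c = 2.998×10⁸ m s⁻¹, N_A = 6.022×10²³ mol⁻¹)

1.25×10¹⁸ molecules

Photon energy at 370 nm: hc/λ = (6.626×10⁻³⁴)(2.998×10⁸)/(370×10⁻⁹) = 5.369×10⁻¹⁹ J.
Energy delivered: (2950 mW m⁻²)(16.6×10⁻⁴ m²)(5148 s) = 25.21 J.
Photons incident: 25.21 / 5.369×10⁻¹⁹ = 4.695×10¹⁹, i.e. 4.695×10¹⁹/6.022×10²³ = 7.796×10⁻⁵ mol.
Fraction absorbed: 1 − 80.5/100 = 0.1950.
Photons absorbed: 0.1950 × 7.796×10⁻⁵ = 1.520×10⁻⁵ mol.
Product: Φ × n_abs = 0.137 × 1.520×10⁻⁵ = 2.082×10⁻⁶ mol.
As a count: 2.082×10⁻⁶ × 6.022×10²³ = 1.25×10¹⁸.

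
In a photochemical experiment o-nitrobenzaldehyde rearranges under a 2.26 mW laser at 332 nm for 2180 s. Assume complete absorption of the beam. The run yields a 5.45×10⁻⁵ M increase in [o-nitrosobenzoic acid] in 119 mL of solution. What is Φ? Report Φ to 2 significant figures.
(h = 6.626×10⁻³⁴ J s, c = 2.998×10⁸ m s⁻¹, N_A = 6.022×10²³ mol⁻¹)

Φ = 0.47

Product: (5.45×10⁻⁵ M)(0.119 L) = 6.486×10⁻⁶ mol.
Photon energy at 332 nm: hc/λ = (6.626×10⁻³⁴)(2.998×10⁸)/(332×10⁻⁹) = 5.983×10⁻¹⁹ J.
Energy delivered: (2.26 mW)(2180 s) = 4.927 J.
Photons incident: 4.927 / 5.983×10⁻¹⁹ = 8.235×10¹⁸, i.e. 8.235×10¹⁸/6.022×10²³ = 1.367×10⁻⁵ mol.
Φ = 6.486×10⁻⁶ mol / 1.367×10⁻⁵ mol photons = 0.47.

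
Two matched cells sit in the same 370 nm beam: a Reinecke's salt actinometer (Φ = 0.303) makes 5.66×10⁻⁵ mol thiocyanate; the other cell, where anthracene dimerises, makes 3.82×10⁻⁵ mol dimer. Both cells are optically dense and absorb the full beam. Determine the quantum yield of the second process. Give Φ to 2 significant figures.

Φ = 0.20

Photons absorbed by the actinometer: 5.66×10⁻⁵ / 0.303 = 1.868×10⁻⁴ mol.
Φ(unknown) = 3.82×10⁻⁵ / 1.868×10⁻⁴ = 0.20.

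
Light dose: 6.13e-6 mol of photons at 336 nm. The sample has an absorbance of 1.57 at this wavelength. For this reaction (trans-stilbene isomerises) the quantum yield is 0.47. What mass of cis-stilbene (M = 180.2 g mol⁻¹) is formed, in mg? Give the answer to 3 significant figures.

Fraction absorbed: 1 − 10^(−1.57) = 0.9731.
Photons absorbed: 0.9731 × 6.13e-6 = 5.965e-6 mol.
Product: Φ × n_abs = 0.47 × 5.965e-6 = 2.804e-6 mol.
Mass: 2.804e-6 × 180.2 = 5.053e-4 g = 0.505 mg.

0.505 mg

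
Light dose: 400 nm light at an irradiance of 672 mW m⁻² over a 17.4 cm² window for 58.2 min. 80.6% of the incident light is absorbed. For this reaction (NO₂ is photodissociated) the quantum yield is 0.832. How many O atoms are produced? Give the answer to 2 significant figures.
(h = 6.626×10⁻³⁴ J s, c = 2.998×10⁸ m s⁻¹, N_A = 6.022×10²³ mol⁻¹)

5.5×10¹⁸ atoms

Photon energy at 400 nm: hc/λ = (6.626×10⁻³⁴)(2.998×10⁸)/(400×10⁻⁹) = 4.966×10⁻¹⁹ J.
Energy delivered: (672 mW m⁻²)(17.4×10⁻⁴ m²)(3492 s) = 4.083 J.
Photons incident: 4.083 / 4.966×10⁻¹⁹ = 8.222×10¹⁸, i.e. 8.222×10¹⁸/6.022×10²³ = 1.365×10⁻⁵ mol.
Photons absorbed: 0.806 × 1.365×10⁻⁵ = 1.100×10⁻⁵ mol.
Product: Φ × n_abs = 0.832 × 1.100×10⁻⁵ = 9.152×10⁻⁶ mol.
As a count: 9.152×10⁻⁶ × 6.022×10²³ = 5.5×10¹⁸.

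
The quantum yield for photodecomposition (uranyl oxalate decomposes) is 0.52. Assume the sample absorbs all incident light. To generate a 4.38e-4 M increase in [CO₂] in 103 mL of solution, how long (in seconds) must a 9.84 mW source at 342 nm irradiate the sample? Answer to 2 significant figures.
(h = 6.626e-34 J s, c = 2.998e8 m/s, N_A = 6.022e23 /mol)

Product: (4.38e-4 M)(0.103 L) = 4.511e-5 mol.
Photons that must be absorbed: 4.511e-5 / 0.52 = 8.675e-5 mol.
Photon energy: hc/λ = 5.808e-19 J; per mole, 3.498e5 J mol⁻¹.
Energy required: 8.675e-5 × 3.498e5 = 30.35 J.
Time: 30.35 J / 0.00984 W = 3100 s.

t ≈ 3100 s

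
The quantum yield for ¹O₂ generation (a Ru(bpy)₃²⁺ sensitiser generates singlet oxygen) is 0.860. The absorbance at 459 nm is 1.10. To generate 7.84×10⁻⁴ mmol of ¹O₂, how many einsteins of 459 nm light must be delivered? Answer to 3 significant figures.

9.90×10⁻⁷ einstein

Product: 7.84×10⁻⁴ mmol = 7.84×10⁻⁷ mol.
Photons that must be absorbed: 7.84×10⁻⁷ / 0.860 = 9.116×10⁻⁷ mol.
Fraction absorbed: 1 − 10^(−1.10) = 0.9206.
Incident photons needed: 9.116×10⁻⁷ / 0.9206 = 9.902×10⁻⁷ mol.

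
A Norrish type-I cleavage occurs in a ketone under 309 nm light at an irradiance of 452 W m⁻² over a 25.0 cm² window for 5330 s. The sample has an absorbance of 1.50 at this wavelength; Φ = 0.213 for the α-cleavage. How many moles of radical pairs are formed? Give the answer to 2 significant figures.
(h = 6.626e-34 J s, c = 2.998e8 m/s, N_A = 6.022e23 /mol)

0.0032 mol

Photon energy at 309 nm: hc/λ = (6.626e-34)(2.998e8)/(309e-9) = 6.429e-19 J.
Energy delivered: (452 W m⁻²)(25.0e-4 m²)(5330 s) = 6023 J.
Photons incident: 6023 / 6.429e-19 = 9.368e21, i.e. 9.368e21/6.022e23 = 0.01556 mol.
Fraction absorbed: 1 − 10^(−1.50) = 0.9684.
Photons absorbed: 0.9684 × 0.01556 = 0.01507 mol.
Product: Φ × n_abs = 0.213 × 0.01507 = 0.003210 mol.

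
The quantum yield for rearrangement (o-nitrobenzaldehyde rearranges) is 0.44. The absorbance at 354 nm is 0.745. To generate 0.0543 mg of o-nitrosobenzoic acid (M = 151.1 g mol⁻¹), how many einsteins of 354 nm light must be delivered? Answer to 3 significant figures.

Product: 0.0543 mg / 151.1 g mol⁻¹ = 3.594×10⁻⁷ mol.
Photons that must be absorbed: 3.594×10⁻⁷ / 0.44 = 8.168×10⁻⁷ mol.
Fraction absorbed: 1 − 10^(−0.745) = 0.8201.
Incident photons needed: 8.168×10⁻⁷ / 0.8201 = 9.960×10⁻⁷ mol.

9.96×10⁻⁷ einstein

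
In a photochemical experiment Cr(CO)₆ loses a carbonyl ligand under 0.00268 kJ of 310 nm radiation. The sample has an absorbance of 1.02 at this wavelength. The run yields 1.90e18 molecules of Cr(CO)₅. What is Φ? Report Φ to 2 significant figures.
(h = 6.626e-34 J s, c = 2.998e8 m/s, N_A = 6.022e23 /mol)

Product: 1.90e18 / 6.022e23 = 3.155e-6 mol.
Photon energy at 310 nm: hc/λ = (6.626e-34)(2.998e8)/(310e-9) = 6.408e-19 J.
Incident energy: 0.00268 kJ = 2.68 J.
Photons incident: 2.68 / 6.408e-19 = 4.182e18, i.e. 4.182e18/6.022e23 = 6.945e-6 mol.
Fraction absorbed: 1 − 10^(−1.02) = 0.9045.
Photons absorbed: 0.9045 × 6.945e-6 = 6.282e-6 mol.
Φ = 3.155e-6 mol / 6.282e-6 mol photons = 0.50.

Φ = 0.50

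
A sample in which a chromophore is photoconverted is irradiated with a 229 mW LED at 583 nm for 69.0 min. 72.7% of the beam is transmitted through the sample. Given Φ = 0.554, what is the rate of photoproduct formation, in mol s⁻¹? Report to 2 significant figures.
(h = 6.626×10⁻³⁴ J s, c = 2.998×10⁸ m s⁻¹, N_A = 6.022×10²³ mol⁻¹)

1.7×10⁻⁷ mol s⁻¹

Photon energy at 583 nm: hc/λ = (6.626×10⁻³⁴)(2.998×10⁸)/(583×10⁻⁹) = 3.407×10⁻¹⁹ J.
Energy delivered: (229 mW)(4140 s) = 948.1 J.
Photons incident: 948.1 / 3.407×10⁻¹⁹ = 2.783×10²¹, i.e. 2.783×10²¹/6.022×10²³ = 0.004621 mol.
Fraction absorbed: 1 − 72.7/100 = 0.2730.
Photons absorbed: 0.2730 × 0.004621 = 0.001262 mol.
Product formed: 0.554 × 0.001262 = 6.991×10⁻⁴ mol.
Rate: 6.991×10⁻⁴ / 4140 s = 1.7×10⁻⁷ mol s⁻¹.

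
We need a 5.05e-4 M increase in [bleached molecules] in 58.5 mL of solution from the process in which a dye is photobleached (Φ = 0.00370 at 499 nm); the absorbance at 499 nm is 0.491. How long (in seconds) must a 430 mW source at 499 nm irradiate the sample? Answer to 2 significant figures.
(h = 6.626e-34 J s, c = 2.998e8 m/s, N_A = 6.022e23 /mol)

Product: (5.05e-4 M)(0.0585 L) = 2.954e-5 mol.
Photons that must be absorbed: 2.954e-5 / 0.00370 = 0.007984 mol.
Fraction absorbed: 1 − 10^(−0.491) = 0.6772.
Incident photons needed: 0.007984 / 0.6772 = 0.01179 mol.
Photon energy: hc/λ = 3.981e-19 J; per mole, 2.397e5 J mol⁻¹.
Energy required: 0.01179 × 2.397e5 = 2826 J.
Time: 2826 J / 0.43 W = 6600 s.

t ≈ 6600 s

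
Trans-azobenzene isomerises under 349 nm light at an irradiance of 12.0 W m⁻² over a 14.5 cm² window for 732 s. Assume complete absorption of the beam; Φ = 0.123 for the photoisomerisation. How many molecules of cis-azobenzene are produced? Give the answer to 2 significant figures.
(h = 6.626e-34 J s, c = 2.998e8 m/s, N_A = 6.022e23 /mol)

Photon energy at 349 nm: hc/λ = (6.626e-34)(2.998e8)/(349e-9) = 5.692e-19 J.
Energy delivered: (12.0 W m⁻²)(14.5e-4 m²)(732 s) = 12.74 J.
Photons incident: 12.74 / 5.692e-19 = 2.238e19, i.e. 2.238e19/6.022e23 = 3.716e-5 mol.
Product: Φ × n_abs = 0.123 × 3.716e-5 = 4.571e-6 mol.
As a count: 4.571e-6 × 6.022e23 = 2.8e18.

2.8e18 molecules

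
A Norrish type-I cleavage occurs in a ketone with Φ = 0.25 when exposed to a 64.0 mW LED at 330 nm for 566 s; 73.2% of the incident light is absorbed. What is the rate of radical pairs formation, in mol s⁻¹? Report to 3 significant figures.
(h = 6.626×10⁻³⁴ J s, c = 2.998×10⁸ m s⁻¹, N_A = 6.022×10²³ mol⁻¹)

3.23×10⁻⁸ mol s⁻¹

Photon energy at 330 nm: hc/λ = (6.626×10⁻³⁴)(2.998×10⁸)/(330×10⁻⁹) = 6.020×10⁻¹⁹ J.
Energy delivered: (64.0 mW)(566 s) = 36.22 J.
Photons incident: 36.22 / 6.020×10⁻¹⁹ = 6.017×10¹⁹, i.e. 6.017×10¹⁹/6.022×10²³ = 9.992×10⁻⁵ mol.
Photons absorbed: 0.732 × 9.992×10⁻⁵ = 7.314×10⁻⁵ mol.
Product formed: 0.25 × 7.314×10⁻⁵ = 1.829×10⁻⁵ mol.
Rate: 1.829×10⁻⁵ / 566 s = 3.23×10⁻⁸ mol s⁻¹.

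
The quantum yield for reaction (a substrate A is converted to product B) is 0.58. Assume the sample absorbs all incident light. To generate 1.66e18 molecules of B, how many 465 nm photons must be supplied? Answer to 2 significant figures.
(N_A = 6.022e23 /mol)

2.9e18 photons

Product: 1.66e18 / 6.022e23 = 2.757e-6 mol.
Photons that must be absorbed: 2.757e-6 / 0.58 = 4.753e-6 mol.
Photon count: 4.753e-6 × 6.022e23 = 2.9e18.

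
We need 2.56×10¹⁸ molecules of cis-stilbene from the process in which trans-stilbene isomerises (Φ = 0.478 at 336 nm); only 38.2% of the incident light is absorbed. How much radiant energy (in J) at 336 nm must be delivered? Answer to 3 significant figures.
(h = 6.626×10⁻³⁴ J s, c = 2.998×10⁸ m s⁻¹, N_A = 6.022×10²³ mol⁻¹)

Product: 2.56×10¹⁸ / 6.022×10²³ = 4.251×10⁻⁶ mol.
Photons that must be absorbed: 4.251×10⁻⁶ / 0.478 = 8.893×10⁻⁶ mol.
Incident photons needed: 8.893×10⁻⁶ / 0.382 = 2.328×10⁻⁵ mol.
Photon energy: hc/λ = 5.912×10⁻¹⁹ J; per mole, 3.560×10⁵ J mol⁻¹.
Energy required: 2.328×10⁻⁵ × 3.560×10⁵ = 8.29 J.

8.29 J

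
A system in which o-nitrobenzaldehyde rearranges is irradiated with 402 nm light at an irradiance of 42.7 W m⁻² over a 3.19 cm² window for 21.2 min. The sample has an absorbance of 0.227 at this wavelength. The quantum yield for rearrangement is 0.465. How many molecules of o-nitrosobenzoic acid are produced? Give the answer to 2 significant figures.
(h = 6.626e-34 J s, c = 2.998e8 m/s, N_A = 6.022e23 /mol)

6.6e18 molecules

Photon energy at 402 nm: hc/λ = (6.626e-34)(2.998e8)/(402e-9) = 4.941e-19 J.
Energy delivered: (42.7 W m⁻²)(3.19e-4 m²)(1272 s) = 17.33 J.
Photons incident: 17.33 / 4.941e-19 = 3.507e19, i.e. 3.507e19/6.022e23 = 5.824e-5 mol.
Fraction absorbed: 1 − 10^(−0.227) = 0.4071.
Photons absorbed: 0.4071 × 5.824e-5 = 2.371e-5 mol.
Product: Φ × n_abs = 0.465 × 2.371e-5 = 1.103e-5 mol.
As a count: 1.103e-5 × 6.022e23 = 6.6e18.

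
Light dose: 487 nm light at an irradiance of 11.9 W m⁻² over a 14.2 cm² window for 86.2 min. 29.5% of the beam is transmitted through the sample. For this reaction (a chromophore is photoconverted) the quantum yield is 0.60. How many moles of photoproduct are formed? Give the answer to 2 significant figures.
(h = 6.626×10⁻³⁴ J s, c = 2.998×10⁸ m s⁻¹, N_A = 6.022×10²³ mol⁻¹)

Photon energy at 487 nm: hc/λ = (6.626×10⁻³⁴)(2.998×10⁸)/(487×10⁻⁹) = 4.079×10⁻¹⁹ J.
Energy delivered: (11.9 W m⁻²)(14.2×10⁻⁴ m²)(5172 s) = 87.40 J.
Photons incident: 87.40 / 4.079×10⁻¹⁹ = 2.143×10²⁰, i.e. 2.143×10²⁰/6.022×10²³ = 3.559×10⁻⁴ mol.
Fraction absorbed: 1 − 29.5/100 = 0.7050.
Photons absorbed: 0.7050 × 3.559×10⁻⁴ = 2.509×10⁻⁴ mol.
Product: Φ × n_abs = 0.60 × 2.509×10⁻⁴ = 1.505×10⁻⁴ mol.

1.5×10⁻⁴ mol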